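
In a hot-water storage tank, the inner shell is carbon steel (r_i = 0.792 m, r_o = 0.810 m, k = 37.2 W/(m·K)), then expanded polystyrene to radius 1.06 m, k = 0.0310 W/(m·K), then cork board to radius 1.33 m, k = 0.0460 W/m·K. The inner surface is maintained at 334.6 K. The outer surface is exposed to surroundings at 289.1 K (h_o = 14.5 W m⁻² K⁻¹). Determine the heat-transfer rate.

Q = 42.1 W

Treat each layer as a resistance in series:
  R_carbon steel = (1/0.792 − 1/0.810)/(4πk) = 0.02806/(4π·37.2) = 6.002×10^-5 K/W
  R_expanded polystyrene = (1/0.810 − 1/1.06)/(4πk) = 0.2912/(4π·0.0310) = 0.7474 K/W
  R_cork board = (1/1.06 − 1/1.33)/(4πk) = 0.1915/(4π·0.0460) = 0.3313 K/W
  R_conv,out = 1/(4πr²h) = 1/(4π·1.33²·14.5) = 0.003103 K/W
ΣR = 6.002×10^-5 + 0.7474 + 0.3313 + 0.003103 = 1.082 K/W
Q = ΔT/ΣR = (334.6 K − 289.1 K)/1.082 = 42.1 W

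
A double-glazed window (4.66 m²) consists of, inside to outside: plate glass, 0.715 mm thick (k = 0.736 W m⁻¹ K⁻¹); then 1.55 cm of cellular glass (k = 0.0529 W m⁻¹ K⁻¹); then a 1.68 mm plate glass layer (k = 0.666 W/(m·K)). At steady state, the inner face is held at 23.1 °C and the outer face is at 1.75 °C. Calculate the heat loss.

Q = 336 W

Treat each layer as a resistance in series:
  R_plate glass = L/(kA) = 7.15×10^-4/(0.736·4.66) = 2.085×10^-4 K/W
  R_cellular glass = L/(kA) = 0.0155/(0.0529·4.66) = 0.06288 K/W
  R_plate glass = L/(kA) = 0.00168/(0.666·4.66) = 5.413×10^-4 K/W
ΣR = 2.085×10^-4 + 0.06288 + 5.413×10^-4 = 0.06363 K/W
Q = ΔT/ΣR = (23.1 °C − 1.75 °C)/0.06363 = 336 W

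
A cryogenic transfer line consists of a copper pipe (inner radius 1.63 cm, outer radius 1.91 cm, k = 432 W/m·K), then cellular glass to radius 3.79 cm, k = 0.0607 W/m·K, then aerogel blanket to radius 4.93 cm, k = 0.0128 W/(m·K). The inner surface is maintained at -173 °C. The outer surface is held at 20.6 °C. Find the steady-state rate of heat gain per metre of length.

Series thermal resistances, inner to outer:
  R'_copper = ln(0.0191/0.0163)/(2πk) = 0.1585/(2π·432) = 5.840×10^-5 m·K/W
  R'_cellular glass = ln(0.0379/0.0191)/(2πk) = 0.6853/(2π·0.0607) = 1.797 m·K/W
  R'_aerogel blanket = ln(0.0493/0.0379)/(2πk) = 0.2630/(2π·0.0128) = 3.270 m·K/W
ΣR = 5.840×10^-5 + 1.797 + 3.270 = 5.067 m·K/W
Q' = ΔT/ΣR = (-173 °C − 20.6 °C)/5.067 = -38.2 W/m
(Negative Q' ⇒ heat flows inward; heat gain = 38.2 W/m.)

Q' = 38.2 W/m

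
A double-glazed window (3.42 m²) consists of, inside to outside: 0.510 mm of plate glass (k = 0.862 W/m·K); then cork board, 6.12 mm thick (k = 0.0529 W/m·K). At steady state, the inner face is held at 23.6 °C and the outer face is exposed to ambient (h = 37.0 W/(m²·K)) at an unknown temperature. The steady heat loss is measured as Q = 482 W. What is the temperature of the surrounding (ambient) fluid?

T_out = 3.40 °C

Series resistances:
  R_plate glass = L/(kA) = 5.10×10^-4/(0.862·3.42) = 1.730×10^-4 K/W
  R_cork board = L/(kA) = 0.00612/(0.0529·3.42) = 0.03383 K/W
  R_conv,out = 1/(hA) = 1/(37.0·3.42) = 0.007903 K/W
ΣR = 0.04190 K/W
ΔT = Q·ΣR = 482 × 0.04190 = 20.20 K
Heat flows outward, so T_out = T_in − ΔT = 23.6 − 20.20 = 3.40 °C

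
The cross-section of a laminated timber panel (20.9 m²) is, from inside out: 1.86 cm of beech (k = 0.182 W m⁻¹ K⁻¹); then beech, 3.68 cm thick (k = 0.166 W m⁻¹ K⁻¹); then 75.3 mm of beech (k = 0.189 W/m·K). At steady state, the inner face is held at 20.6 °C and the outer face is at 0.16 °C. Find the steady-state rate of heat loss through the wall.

Q = 591 W

Resistance network (inner→outer):
  R_beech = L/(kA) = 0.0186/(0.182·20.9) = 0.004890 K/W
  R_beech = L/(kA) = 0.0368/(0.166·20.9) = 0.01061 K/W
  R_beech = L/(kA) = 0.0753/(0.189·20.9) = 0.01906 K/W
ΣR = 0.004890 + 0.01061 + 0.01906 = 0.03456 K/W
Q = ΔT/ΣR = (20.6 °C − 0.16 °C)/0.03456 = 591 W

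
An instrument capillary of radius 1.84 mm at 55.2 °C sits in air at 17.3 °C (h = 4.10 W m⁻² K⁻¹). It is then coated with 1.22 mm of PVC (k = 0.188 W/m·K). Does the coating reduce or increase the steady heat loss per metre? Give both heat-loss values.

increases: 1.80 → 2.89 W/m

Critical radius for a cylinder: r_cr = k/h = 0.0459 m = 4.59 cm.
Outer radius after coating: r₂ = 0.00184 + 0.00122 = 0.00306 m.
Since r₁ < r_cr and r₂ ≤ r_cr, the coating moves toward the maximum at r_cr — heat loss rises.
Bare: R = 1/(2πr₁h) = 21.10 m·K/W; Q = 37.9/21.10 = 1.80 W/m.
Coated: R = R_cond + R_conv = 13.12 m·K/W; Q = 37.9/13.12 = 2.89 W/m.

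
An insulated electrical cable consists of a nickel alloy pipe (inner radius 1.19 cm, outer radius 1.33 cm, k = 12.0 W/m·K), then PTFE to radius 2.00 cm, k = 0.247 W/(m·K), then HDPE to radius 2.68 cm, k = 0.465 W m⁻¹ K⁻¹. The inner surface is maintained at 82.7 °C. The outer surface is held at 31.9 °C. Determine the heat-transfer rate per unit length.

Q' = 139 W/m

Treat each layer as a resistance in series:
  R'_nickel alloy = ln(0.0133/0.0119)/(2πk) = 0.1112/(2π·12.0) = 0.001475 m·K/W
  R'_PTFE = ln(0.0200/0.0133)/(2πk) = 0.4080/(2π·0.247) = 0.2629 m·K/W
  R'_HDPE = ln(0.0268/0.0200)/(2πk) = 0.2927/(2π·0.465) = 0.1002 m·K/W
ΣR = 0.001475 + 0.2629 + 0.1002 = 0.3646 m·K/W
Q' = ΔT/ΣR = (82.7 °C − 31.9 °C)/0.3646 = 139 W/m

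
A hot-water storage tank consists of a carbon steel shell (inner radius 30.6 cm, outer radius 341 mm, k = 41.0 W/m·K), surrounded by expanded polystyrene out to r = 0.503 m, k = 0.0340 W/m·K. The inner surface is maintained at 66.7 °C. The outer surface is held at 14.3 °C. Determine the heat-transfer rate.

Series thermal resistances, inner to outer:
  R_carbon steel = (1/0.306 − 1/0.341)/(4πk) = 0.3354/(4π·41.0) = 6.510×10^-4 K/W
  R_expanded polystyrene = (1/0.341 − 1/0.503)/(4πk) = 0.9445/(4π·0.0340) = 2.211 K/W
ΣR = 6.510×10^-4 + 2.211 = 2.212 K/W
Q = ΔT/ΣR = (66.7 °C − 14.3 °C)/2.212 = 23.7 W

Q = 23.7 W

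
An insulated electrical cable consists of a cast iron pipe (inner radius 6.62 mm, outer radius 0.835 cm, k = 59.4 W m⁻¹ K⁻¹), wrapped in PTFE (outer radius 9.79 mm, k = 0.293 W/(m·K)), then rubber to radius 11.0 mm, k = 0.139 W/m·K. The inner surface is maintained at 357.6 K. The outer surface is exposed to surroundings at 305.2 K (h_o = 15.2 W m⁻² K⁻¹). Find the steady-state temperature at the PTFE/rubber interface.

T = 353.7 K

Treat each layer as a resistance in series:
  R'_cast iron = ln(0.00835/0.00662)/(2πk) = 0.2322/(2π·59.4) = 6.221×10^-4 m·K/W
  R'_PTFE = ln(0.00979/0.00835)/(2πk) = 0.1591/(2π·0.293) = 0.08642 m·K/W
  R'_rubber = ln(0.0110/0.00979)/(2πk) = 0.1165/(2π·0.139) = 0.1334 m·K/W
  R'_conv,out = 1/(2πr h) = 1/(2π·0.0110·15.2) = 0.9519 m·K/W
ΣR = 6.221×10^-4 + 0.08642 + 0.1334 + 0.9519 = 1.172 m·K/W
Q' = ΔT/ΣR = (357.6 K − 305.2 K)/1.172 = 44.71 W/m
From the inner boundary to the PTFE/rubber interface, ΣR_partial = 0.08704 m·K/W.
T_interface = T_in − Q'·ΣR_partial = 357.6 K − (44.71)(0.08704) = 353.7 K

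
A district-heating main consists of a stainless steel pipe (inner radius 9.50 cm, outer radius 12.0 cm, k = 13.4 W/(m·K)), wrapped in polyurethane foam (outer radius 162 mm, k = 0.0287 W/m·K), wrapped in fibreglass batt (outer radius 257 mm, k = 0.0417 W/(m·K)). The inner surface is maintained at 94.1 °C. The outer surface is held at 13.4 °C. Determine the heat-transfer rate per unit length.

Resistance network (inner→outer):
  R'_stainless steel = ln(0.120/0.0950)/(2πk) = 0.2336/(2π·13.4) = 0.002775 m·K/W
  R'_polyurethane foam = ln(0.162/0.120)/(2πk) = 0.3001/(2π·0.0287) = 1.664 m·K/W
  R'_fibreglass batt = ln(0.257/0.162)/(2πk) = 0.4615/(2π·0.0417) = 1.761 m·K/W
ΣR = 0.002775 + 1.664 + 1.761 = 3.428 m·K/W
Q' = ΔT/ΣR = (94.1 °C − 13.4 °C)/3.428 = 23.5 W/m

Q' = 23.5 W/m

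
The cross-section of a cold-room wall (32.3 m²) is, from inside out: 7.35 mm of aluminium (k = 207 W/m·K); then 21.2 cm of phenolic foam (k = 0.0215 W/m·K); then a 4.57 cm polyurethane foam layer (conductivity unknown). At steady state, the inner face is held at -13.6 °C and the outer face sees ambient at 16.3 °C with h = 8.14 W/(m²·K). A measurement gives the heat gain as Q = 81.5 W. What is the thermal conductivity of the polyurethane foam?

k = 0.0245 W/m·K

ΣR = ΔT/Q = |-13.6 − 16.3|/81.5 = 0.3669 K/W
Known resistances:
  R_aluminium = L/(kA) = 0.00735/(207·32.3) = 1.099×10^-6 K/W
  R_phenolic foam = L/(kA) = 0.212/(0.0215·32.3) = 0.3053 K/W
  R_conv,out = 1/(hA) = 1/(8.14·32.3) = 0.003803 K/W
R_polyurethane foam = ΣR − ΣR_known = 0.3669 − 0.3091 = 0.05780 K/W
L/(kA) = 0.05780 ⇒ k = 0.0457/(0.05780·32.3) = 0.0245 W/m·K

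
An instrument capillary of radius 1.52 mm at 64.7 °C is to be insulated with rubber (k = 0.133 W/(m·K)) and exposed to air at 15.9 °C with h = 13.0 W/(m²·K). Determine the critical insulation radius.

For a cylinder, r_cr = k_ins/h = 0.133/13.0 = 0.0102 m = 1.02 cm

r_cr = 1.02 cm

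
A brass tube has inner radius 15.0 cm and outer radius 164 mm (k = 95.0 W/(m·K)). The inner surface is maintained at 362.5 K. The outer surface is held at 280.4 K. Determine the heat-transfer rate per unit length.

Q' = 5.49×10^5 W/m

Q' = 2πk·ΔT/ln(r₂/r₁) = 2π × 95.0 × 82.1 / ln(0.164/0.150) = 5.49×10^5 W/m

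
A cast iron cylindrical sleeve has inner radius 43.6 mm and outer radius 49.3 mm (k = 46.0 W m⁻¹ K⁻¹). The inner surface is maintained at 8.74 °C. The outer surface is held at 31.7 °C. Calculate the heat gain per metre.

Q' = 54.0 kW/m

Q' = 2πk·ΔT/ln(r₂/r₁) = 2π × 46.0 × 22.96 / ln(0.0493/0.0436) = 54000 W/m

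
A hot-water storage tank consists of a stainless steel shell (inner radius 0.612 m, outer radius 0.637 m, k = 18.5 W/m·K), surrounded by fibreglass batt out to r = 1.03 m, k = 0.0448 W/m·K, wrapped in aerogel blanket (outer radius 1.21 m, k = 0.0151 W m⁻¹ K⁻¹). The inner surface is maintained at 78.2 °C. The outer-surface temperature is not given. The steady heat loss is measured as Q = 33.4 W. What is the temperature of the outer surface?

T_out = 17.2 °C

Series resistances:
  R_stainless steel = (1/0.612 − 1/0.637)/(4πk) = 0.06413/(4π·18.5) = 2.758×10^-4 K/W
  R_fibreglass batt = (1/0.637 − 1/1.03)/(4πk) = 0.5990/(4π·0.0448) = 1.064 K/W
  R_aerogel blanket = (1/1.03 − 1/1.21)/(4πk) = 0.1444/(4π·0.0151) = 0.7611 K/W
ΣR = 1.825 K/W
ΔT = Q·ΣR = 33.4 × 1.825 = 60.95 K
Heat flows outward, so T_out = T_in − ΔT = 78.2 − 60.95 = 17.2 °C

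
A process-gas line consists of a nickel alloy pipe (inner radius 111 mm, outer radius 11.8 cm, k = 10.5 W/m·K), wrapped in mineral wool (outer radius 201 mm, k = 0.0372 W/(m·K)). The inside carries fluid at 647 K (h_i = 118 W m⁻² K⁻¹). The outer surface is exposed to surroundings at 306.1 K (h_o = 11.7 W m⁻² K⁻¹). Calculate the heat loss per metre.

Q' = 144 W/m

Treat each layer as a resistance in series:
  R'_conv,in = 1/(2πr h) = 1/(2π·0.111·118) = 0.01215 m·K/W
  R'_nickel alloy = ln(0.118/0.111)/(2πk) = 0.06115/(2π·10.5) = 9.270×10^-4 m·K/W
  R'_mineral wool = ln(0.201/0.118)/(2πk) = 0.5326/(2π·0.0372) = 2.279 m·K/W
  R'_conv,out = 1/(2πr h) = 1/(2π·0.201·11.7) = 0.06768 m·K/W
ΣR = 0.01215 + 9.270×10^-4 + 2.279 + 0.06768 = 2.360 m·K/W
Q' = ΔT/ΣR = (647 K − 306.1 K)/2.360 = 144 W/m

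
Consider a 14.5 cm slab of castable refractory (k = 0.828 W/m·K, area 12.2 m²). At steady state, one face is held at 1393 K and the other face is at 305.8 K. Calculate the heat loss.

Q = 75.7 kW

Q = kA·ΔT/L = 0.828 × 12.2 × |1393 K − 305.8 K| / 0.145 = 75700 W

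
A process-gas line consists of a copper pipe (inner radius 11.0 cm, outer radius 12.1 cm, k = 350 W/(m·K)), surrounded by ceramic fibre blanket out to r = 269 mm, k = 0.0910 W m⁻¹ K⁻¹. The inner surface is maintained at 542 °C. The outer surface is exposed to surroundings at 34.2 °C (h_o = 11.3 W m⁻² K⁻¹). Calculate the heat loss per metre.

Q' = 350 W/m

Resistance network (inner→outer):
  R'_copper = ln(0.121/0.110)/(2πk) = 0.09531/(2π·350) = 4.334×10^-5 m·K/W
  R'_ceramic fibre blanket = ln(0.269/0.121)/(2πk) = 0.7989/(2π·0.0910) = 1.397 m·K/W
  R'_conv,out = 1/(2πr h) = 1/(2π·0.269·11.3) = 0.05236 m·K/W
ΣR = 4.334×10^-5 + 1.397 + 0.05236 = 1.449 m·K/W
Q' = ΔT/ΣR = (542 °C − 34.2 °C)/1.449 = 350 W/m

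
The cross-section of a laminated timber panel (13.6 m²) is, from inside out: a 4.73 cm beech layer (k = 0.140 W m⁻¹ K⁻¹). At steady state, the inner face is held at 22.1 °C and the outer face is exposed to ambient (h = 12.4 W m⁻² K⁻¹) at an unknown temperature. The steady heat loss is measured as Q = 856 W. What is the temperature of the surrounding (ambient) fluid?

T_out = -4.24 °C

Sum the resistances:
  R_beech = L/(kA) = 0.0473/(0.140·13.6) = 0.02484 K/W
  R_conv,out = 1/(hA) = 1/(12.4·13.6) = 0.005930 K/W
ΣR = 0.03077 K/W
ΔT = Q·ΣR = 856 × 0.03077 = 26.34 K
Heat flows outward, so T_out = T_in − ΔT = 22.1 − 26.34 = -4.24 °C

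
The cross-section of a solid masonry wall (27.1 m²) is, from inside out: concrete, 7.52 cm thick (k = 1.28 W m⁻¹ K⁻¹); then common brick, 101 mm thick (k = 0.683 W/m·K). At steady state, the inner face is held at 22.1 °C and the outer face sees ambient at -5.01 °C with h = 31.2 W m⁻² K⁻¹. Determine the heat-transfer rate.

Q = 3.08 kW

Resistance network (inner→outer):
  R_concrete = L/(kA) = 0.0752/(1.28·27.1) = 0.002168 K/W
  R_common brick = L/(kA) = 0.101/(0.683·27.1) = 0.005457 K/W
  R_conv,out = 1/(hA) = 1/(31.2·27.1) = 0.001183 K/W
ΣR = 0.002168 + 0.005457 + 0.001183 = 0.008808 K/W
Q = ΔT/ΣR = (22.1 °C − -5.01 °C)/0.008808 = 3080 W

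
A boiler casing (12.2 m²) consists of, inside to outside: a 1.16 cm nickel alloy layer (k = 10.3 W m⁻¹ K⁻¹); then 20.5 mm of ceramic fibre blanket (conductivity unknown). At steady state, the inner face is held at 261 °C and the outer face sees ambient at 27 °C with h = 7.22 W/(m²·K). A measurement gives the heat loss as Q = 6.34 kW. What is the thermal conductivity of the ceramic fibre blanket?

k = 0.0660 W/m·K

ΣR = ΔT/Q = |261 − 27|/6340 = 0.03691 K/W
Known resistances:
  R_nickel alloy = L/(kA) = 0.0116/(10.3·12.2) = 9.231×10^-5 K/W
  R_conv,out = 1/(hA) = 1/(7.22·12.2) = 0.01135 K/W
R_ceramic fibre blanket = ΣR − ΣR_known = 0.03691 − 0.01144 = 0.02547 K/W
L/(kA) = 0.02547 ⇒ k = 0.0205/(0.02547·12.2) = 0.0660 W/m·K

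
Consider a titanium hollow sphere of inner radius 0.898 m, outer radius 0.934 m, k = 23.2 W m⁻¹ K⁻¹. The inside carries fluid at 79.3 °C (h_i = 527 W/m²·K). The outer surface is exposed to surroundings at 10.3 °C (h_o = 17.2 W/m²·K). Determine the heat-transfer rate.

Resistance network (inner→outer):
  R_conv,in = 1/(4πr²h) = 1/(4π·0.898²·527) = 1.873×10^-4 K/W
  R_titanium = (1/0.898 − 1/0.934)/(4πk) = 0.04292/(4π·23.2) = 1.472×10^-4 K/W
  R_conv,out = 1/(4πr²h) = 1/(4π·0.934²·17.2) = 0.005304 K/W
ΣR = 1.873×10^-4 + 1.472×10^-4 + 0.005304 = 0.005638 K/W
Q = ΔT/ΣR = (79.3 °C − 10.3 °C)/0.005638 = 12200 W

Q = 12.2 kW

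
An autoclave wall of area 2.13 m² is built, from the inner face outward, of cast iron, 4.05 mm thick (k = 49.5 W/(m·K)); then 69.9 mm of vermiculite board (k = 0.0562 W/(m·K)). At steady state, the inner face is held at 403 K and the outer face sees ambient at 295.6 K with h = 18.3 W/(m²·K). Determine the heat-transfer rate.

Q = 176 W

Treat each layer as a resistance in series:
  R_cast iron = L/(kA) = 0.00405/(49.5·2.13) = 3.841×10^-5 K/W
  R_vermiculite board = L/(kA) = 0.0699/(0.0562·2.13) = 0.5839 K/W
  R_conv,out = 1/(hA) = 1/(18.3·2.13) = 0.02565 K/W
ΣR = 3.841×10^-5 + 0.5839 + 0.02565 = 0.6096 K/W
Q = ΔT/ΣR = (403 K − 295.6 K)/0.6096 = 176 W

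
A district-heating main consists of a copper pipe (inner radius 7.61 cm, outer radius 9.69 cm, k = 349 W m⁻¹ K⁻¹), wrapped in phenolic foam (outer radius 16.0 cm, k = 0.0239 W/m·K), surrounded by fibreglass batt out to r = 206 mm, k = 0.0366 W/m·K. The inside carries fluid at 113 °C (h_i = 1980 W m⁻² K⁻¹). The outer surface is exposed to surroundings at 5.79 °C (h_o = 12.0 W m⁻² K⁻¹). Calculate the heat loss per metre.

Q' = 23.8 W/m

Treat each layer as a resistance in series:
  R'_conv,in = 1/(2πr h) = 1/(2π·0.0761·1980) = 0.001056 m·K/W
  R'_copper = ln(0.0969/0.0761)/(2πk) = 0.2416/(2π·349) = 1.102×10^-4 m·K/W
  R'_phenolic foam = ln(0.160/0.0969)/(2πk) = 0.5015/(2π·0.0239) = 3.340 m·K/W
  R'_fibreglass batt = ln(0.206/0.160)/(2πk) = 0.2527/(2π·0.0366) = 1.099 m·K/W
  R'_conv,out = 1/(2πr h) = 1/(2π·0.206·12.0) = 0.06438 m·K/W
ΣR = 0.001056 + 1.102×10^-4 + 3.340 + 1.099 + 0.06438 = 4.505 m·K/W
Q' = ΔT/ΣR = (113 °C − 5.79 °C)/4.505 = 23.8 W/m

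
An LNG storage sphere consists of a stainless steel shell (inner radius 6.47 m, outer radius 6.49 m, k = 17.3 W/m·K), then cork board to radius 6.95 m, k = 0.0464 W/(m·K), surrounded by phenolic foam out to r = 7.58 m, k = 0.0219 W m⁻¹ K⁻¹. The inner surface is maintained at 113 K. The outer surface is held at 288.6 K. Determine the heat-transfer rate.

Series thermal resistances, inner to outer:
  R_stainless steel = (1/6.47 − 1/6.49)/(4πk) = 4.763×10^-4/(4π·17.3) = 2.191×10^-6 K/W
  R_cork board = (1/6.49 − 1/6.95)/(4πk) = 0.01020/(4π·0.0464) = 0.01749 K/W
  R_phenolic foam = (1/6.95 − 1/7.58)/(4πk) = 0.01196/(4π·0.0219) = 0.04345 K/W
ΣR = 2.191×10^-6 + 0.01749 + 0.04345 = 0.06094 K/W
Q = ΔT/ΣR = (113 K − 288.6 K)/0.06094 = -2880 W
(Negative Q ⇒ heat flows inward; heat gain = 2880 W.)

Q = 2.88 kW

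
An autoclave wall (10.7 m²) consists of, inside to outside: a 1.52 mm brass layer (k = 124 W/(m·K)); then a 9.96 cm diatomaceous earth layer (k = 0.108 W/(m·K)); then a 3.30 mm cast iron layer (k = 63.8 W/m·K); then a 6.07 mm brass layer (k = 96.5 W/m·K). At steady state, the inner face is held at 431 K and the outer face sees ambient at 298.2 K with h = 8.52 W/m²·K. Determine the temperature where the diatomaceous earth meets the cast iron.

Series thermal resistances, inner to outer:
  R_brass = L/(kA) = 0.00152/(124·10.7) = 1.146×10^-6 K/W
  R_diatomaceous earth = L/(kA) = 0.0996/(0.108·10.7) = 0.08619 K/W
  R_cast iron = L/(kA) = 0.00330/(63.8·10.7) = 4.834×10^-6 K/W
  R_brass = L/(kA) = 0.00607/(96.5·10.7) = 5.879×10^-6 K/W
  R_conv,out = 1/(hA) = 1/(8.52·10.7) = 0.01097 K/W
ΣR = 1.146×10^-6 + 0.08619 + 4.834×10^-6 + 5.879×10^-6 + 0.01097 = 0.09717 K/W
Q = ΔT/ΣR = (431 K − 298.2 K)/0.09717 = 1367 W
From the inner boundary to the diatomaceous earth/cast iron interface, ΣR_partial = 0.08619 K/W.
T_interface = T_in − Q·ΣR_partial = 431 K − (1367)(0.08619) = 313.2 K

T = 313.2 K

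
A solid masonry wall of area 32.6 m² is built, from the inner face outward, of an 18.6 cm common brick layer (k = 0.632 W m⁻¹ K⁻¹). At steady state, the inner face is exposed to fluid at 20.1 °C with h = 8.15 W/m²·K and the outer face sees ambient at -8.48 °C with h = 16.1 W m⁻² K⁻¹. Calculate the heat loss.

Q = 1940 W

Treat each layer as a resistance in series:
  R_conv,in = 1/(hA) = 1/(8.15·32.6) = 0.003764 K/W
  R_common brick = L/(kA) = 0.186/(0.632·32.6) = 0.009028 K/W
  R_conv,out = 1/(hA) = 1/(16.1·32.6) = 0.001905 K/W
ΣR = 0.003764 + 0.009028 + 0.001905 = 0.01470 K/W
Q = ΔT/ΣR = (20.1 °C − -8.48 °C)/0.01470 = 1940 W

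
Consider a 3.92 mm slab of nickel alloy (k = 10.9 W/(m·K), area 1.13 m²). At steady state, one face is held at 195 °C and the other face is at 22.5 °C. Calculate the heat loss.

Q = kA·ΔT/L = 10.9 × 1.13 × |195 °C − 22.5 °C| / 0.00392 = 5.42×10^5 W

Q = 542 kW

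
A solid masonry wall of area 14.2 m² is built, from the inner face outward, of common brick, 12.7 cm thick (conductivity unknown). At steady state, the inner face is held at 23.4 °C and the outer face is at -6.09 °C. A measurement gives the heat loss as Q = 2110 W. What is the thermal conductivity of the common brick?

k = 0.640 W/m·K

ΣR = ΔT/Q = |23.4 − -6.09|/2110 = 0.01398 K/W
L/(kA) = 0.01398 ⇒ k = 0.127/(0.01398·14.2) = 0.640 W/m·K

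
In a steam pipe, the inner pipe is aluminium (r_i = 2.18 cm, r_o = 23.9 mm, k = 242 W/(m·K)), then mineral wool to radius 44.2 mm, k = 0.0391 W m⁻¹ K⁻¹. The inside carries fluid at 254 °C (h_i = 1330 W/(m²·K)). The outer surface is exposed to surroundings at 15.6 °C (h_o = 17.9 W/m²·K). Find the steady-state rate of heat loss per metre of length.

Series thermal resistances, inner to outer:
  R'_conv,in = 1/(2πr h) = 1/(2π·0.0218·1330) = 0.005489 m·K/W
  R'_aluminium = ln(0.0239/0.0218)/(2πk) = 0.09197/(2π·242) = 6.048×10^-5 m·K/W
  R'_mineral wool = ln(0.0442/0.0239)/(2πk) = 0.6148/(2π·0.0391) = 2.503 m·K/W
  R'_conv,out = 1/(2πr h) = 1/(2π·0.0442·17.9) = 0.2012 m·K/W
ΣR = 0.005489 + 6.048×10^-5 + 2.503 + 0.2012 = 2.710 m·K/W
Q' = ΔT/ΣR = (254 °C − 15.6 °C)/2.710 = 88.0 W/m

Q' = 88.0 W/m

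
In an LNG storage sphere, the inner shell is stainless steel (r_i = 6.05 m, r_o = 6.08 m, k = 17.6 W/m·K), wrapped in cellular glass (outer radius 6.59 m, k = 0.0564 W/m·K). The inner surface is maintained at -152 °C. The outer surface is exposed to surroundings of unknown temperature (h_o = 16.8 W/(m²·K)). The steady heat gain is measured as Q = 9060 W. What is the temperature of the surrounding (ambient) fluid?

Sum the resistances:
  R_stainless steel = (1/6.05 − 1/6.08)/(4πk) = 8.156×10^-4/(4π·17.6) = 3.688×10^-6 K/W
  R_cellular glass = (1/6.08 − 1/6.59)/(4πk) = 0.01273/(4π·0.0564) = 0.01796 K/W
  R_conv,out = 1/(4πr²h) = 1/(4π·6.59²·16.8) = 1.091×10^-4 K/W
ΣR = 0.01807 K/W
ΔT = Q·ΣR = 9060 × 0.01807 = 163.7 K
Heat flows inward, so T_out = T_in + ΔT = -152 + 163.7 = 11.7 °C

T_out = 11.7 °C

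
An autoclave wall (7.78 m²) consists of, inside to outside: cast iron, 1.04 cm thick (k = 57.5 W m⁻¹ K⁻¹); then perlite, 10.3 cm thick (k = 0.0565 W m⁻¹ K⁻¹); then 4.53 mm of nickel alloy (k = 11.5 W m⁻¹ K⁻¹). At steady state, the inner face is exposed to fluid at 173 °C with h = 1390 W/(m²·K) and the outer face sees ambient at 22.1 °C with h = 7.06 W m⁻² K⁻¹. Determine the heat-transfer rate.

Q = 597 W

Series thermal resistances, inner to outer:
  R_conv,in = 1/(hA) = 1/(1390·7.78) = 9.247×10^-5 K/W
  R_cast iron = L/(kA) = 0.0104/(57.5·7.78) = 2.325×10^-5 K/W
  R_perlite = L/(kA) = 0.103/(0.0565·7.78) = 0.2343 K/W
  R_nickel alloy = L/(kA) = 0.00453/(11.5·7.78) = 5.063×10^-5 K/W
  R_conv,out = 1/(hA) = 1/(7.06·7.78) = 0.01821 K/W
ΣR = 9.247×10^-5 + 2.325×10^-5 + 0.2343 + 5.063×10^-5 + 0.01821 = 0.2527 K/W
Q = ΔT/ΣR = (173 °C − 22.1 °C)/0.2527 = 597 W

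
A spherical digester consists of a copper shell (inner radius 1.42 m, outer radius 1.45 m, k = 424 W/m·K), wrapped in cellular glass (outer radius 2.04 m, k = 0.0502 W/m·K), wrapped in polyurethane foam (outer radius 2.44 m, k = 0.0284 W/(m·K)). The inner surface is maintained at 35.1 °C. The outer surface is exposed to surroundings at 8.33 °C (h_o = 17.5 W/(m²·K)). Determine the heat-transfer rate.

Series thermal resistances, inner to outer:
  R_copper = (1/1.42 − 1/1.45)/(4πk) = 0.01457/(4π·424) = 2.735×10^-6 K/W
  R_cellular glass = (1/1.45 − 1/2.04)/(4πk) = 0.1995/(4π·0.0502) = 0.3162 K/W
  R_polyurethane foam = (1/2.04 − 1/2.44)/(4πk) = 0.08036/(4π·0.0284) = 0.2252 K/W
  R_conv,out = 1/(4πr²h) = 1/(4π·2.44²·17.5) = 7.638×10^-4 K/W
ΣR = 2.735×10^-6 + 0.3162 + 0.2252 + 7.638×10^-4 = 0.5422 K/W
Q = ΔT/ΣR = (35.1 °C − 8.33 °C)/0.5422 = 49.4 W

Q = 49.4 W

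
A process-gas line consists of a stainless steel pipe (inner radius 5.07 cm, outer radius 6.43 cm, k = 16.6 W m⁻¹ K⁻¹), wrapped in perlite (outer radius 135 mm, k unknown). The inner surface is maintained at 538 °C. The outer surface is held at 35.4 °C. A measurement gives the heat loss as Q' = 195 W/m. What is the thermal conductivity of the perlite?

ΣR = ΔT/Q' = |538 − 35.4|/195 = 2.577 m·K/W
Known resistances:
  R'_stainless steel = ln(0.0643/0.0507)/(2πk) = 0.2376/(2π·16.6) = 0.002278 m·K/W
R_perlite = ΣR − ΣR_known = 2.577 − 0.002278 = 2.575 m·K/W
ln(r₂/r₁)/(2πk) = 2.575 ⇒ k = 0.7417/(2π·2.575) = 0.0458 W/m·K

k = 0.0458 W/m·K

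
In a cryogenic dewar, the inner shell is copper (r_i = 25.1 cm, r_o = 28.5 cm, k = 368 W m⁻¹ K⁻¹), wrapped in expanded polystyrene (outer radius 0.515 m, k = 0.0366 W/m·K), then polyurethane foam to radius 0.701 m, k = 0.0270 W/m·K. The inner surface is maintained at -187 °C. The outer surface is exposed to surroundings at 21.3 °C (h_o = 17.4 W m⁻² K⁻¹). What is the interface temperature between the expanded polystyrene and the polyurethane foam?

Resistance network (inner→outer):
  R_copper = (1/0.251 − 1/0.285)/(4πk) = 0.4753/(4π·368) = 1.028×10^-4 K/W
  R_expanded polystyrene = (1/0.285 − 1/0.515)/(4πk) = 1.567/(4π·0.0366) = 3.407 K/W
  R_polyurethane foam = (1/0.515 − 1/0.701)/(4πk) = 0.5152/(4π·0.0270) = 1.518 K/W
  R_conv,out = 1/(4πr²h) = 1/(4π·0.701²·17.4) = 0.009307 K/W
ΣR = 1.028×10^-4 + 3.407 + 1.518 + 0.009307 = 4.934 K/W
Q = ΔT/ΣR = (-187 °C − 21.3 °C)/4.934 = -42.22 W
From the inner boundary to the expanded polystyrene/polyurethane foam interface, ΣR_partial = 3.407 K/W.
T_interface = T_in − Q·ΣR_partial = -187 °C − (-42.22)(3.407) = -43.2 °C

T = -43.2 °C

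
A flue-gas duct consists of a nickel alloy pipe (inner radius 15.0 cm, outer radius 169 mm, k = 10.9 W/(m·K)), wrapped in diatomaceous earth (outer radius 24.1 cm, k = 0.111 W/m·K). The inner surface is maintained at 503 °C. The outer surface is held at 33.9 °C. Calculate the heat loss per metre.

Q' = 919 W/m

Resistance network (inner→outer):
  R'_nickel alloy = ln(0.169/0.150)/(2πk) = 0.1193/(2π·10.9) = 0.001741 m·K/W
  R'_diatomaceous earth = ln(0.241/0.169)/(2πk) = 0.3549/(2π·0.111) = 0.5089 m·K/W
ΣR = 0.001741 + 0.5089 = 0.5106 m·K/W
Q' = ΔT/ΣR = (503 °C − 33.9 °C)/0.5106 = 919 W/m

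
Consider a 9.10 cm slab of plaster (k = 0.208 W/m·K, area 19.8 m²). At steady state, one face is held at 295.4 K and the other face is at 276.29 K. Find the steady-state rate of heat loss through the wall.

Q = kA·ΔT/L = 0.208 × 19.8 × |295.4 K − 276.29 K| / 0.0910 = 865 W

Q = 865 W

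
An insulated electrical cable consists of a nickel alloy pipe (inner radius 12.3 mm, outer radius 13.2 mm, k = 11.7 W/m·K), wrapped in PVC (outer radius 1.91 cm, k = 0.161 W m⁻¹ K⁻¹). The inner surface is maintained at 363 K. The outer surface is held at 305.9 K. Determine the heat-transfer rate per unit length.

Q' = 156 W/m

Resistance network (inner→outer):
  R'_nickel alloy = ln(0.0132/0.0123)/(2πk) = 0.07062/(2π·11.7) = 9.606×10^-4 m·K/W
  R'_PVC = ln(0.0191/0.0132)/(2πk) = 0.3695/(2π·0.161) = 0.3652 m·K/W
ΣR = 9.606×10^-4 + 0.3652 = 0.3662 m·K/W
Q' = ΔT/ΣR = (363 K − 305.9 K)/0.3662 = 156 W/m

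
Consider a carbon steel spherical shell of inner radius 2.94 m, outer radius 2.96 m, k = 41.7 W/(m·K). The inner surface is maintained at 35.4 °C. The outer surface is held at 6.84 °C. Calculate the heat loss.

Q = 6.51×10^6 W

Q = 4πk·ΔT/(1/r₁ − 1/r₂) = 4π × 41.7 × 28.56 / (1/2.94 − 1/2.96) = 6.51×10^6 W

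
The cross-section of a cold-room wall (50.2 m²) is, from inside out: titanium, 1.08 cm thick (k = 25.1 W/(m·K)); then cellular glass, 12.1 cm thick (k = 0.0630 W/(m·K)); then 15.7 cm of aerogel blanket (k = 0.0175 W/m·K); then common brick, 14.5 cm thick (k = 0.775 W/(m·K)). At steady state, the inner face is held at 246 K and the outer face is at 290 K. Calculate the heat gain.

Q = 199 W

Treat each layer as a resistance in series:
  R_titanium = L/(kA) = 0.0108/(25.1·50.2) = 8.571×10^-6 K/W
  R_cellular glass = L/(kA) = 0.121/(0.0630·50.2) = 0.03826 K/W
  R_aerogel blanket = L/(kA) = 0.157/(0.0175·50.2) = 0.1787 K/W
  R_common brick = L/(kA) = 0.145/(0.775·50.2) = 0.003727 K/W
ΣR = 8.571×10^-6 + 0.03826 + 0.1787 + 0.003727 = 0.2207 K/W
Q = ΔT/ΣR = (246 K − 290 K)/0.2207 = -199 W
(Negative Q ⇒ heat flows inward; heat gain = 199 W.)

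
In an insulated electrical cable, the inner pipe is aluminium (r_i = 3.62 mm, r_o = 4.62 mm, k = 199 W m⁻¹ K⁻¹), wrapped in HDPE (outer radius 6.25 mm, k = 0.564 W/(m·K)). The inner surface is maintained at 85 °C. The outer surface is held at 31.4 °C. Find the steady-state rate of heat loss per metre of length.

Q' = 627 W/m

Series thermal resistances, inner to outer:
  R'_aluminium = ln(0.00462/0.00362)/(2πk) = 0.2439/(2π·199) = 1.951×10^-4 m·K/W
  R'_HDPE = ln(0.00625/0.00462)/(2πk) = 0.3022/(2π·0.564) = 0.08527 m·K/W
ΣR = 1.951×10^-4 + 0.08527 = 0.08547 m·K/W
Q' = ΔT/ΣR = (85 °C − 31.4 °C)/0.08547 = 627 W/m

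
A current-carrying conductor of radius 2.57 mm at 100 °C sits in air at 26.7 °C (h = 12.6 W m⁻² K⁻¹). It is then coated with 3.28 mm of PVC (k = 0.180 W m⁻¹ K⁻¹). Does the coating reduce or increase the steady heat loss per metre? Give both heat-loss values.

Critical radius for a cylinder: r_cr = k/h = 0.0143 m = 1.43 cm.
Outer radius after coating: r₂ = 0.00257 + 0.00328 = 0.00585 m.
Since r₁ < r_cr and r₂ ≤ r_cr, the coating moves toward the maximum at r_cr — heat loss rises.
Bare: R = 1/(2πr₁h) = 4.915 m·K/W; Q = 73.3/4.915 = 14.9 W/m.
Coated: R = R_cond + R_conv = 2.886 m·K/W; Q = 73.3/2.886 = 25.4 W/m.

increases: 14.9 → 25.4 W/m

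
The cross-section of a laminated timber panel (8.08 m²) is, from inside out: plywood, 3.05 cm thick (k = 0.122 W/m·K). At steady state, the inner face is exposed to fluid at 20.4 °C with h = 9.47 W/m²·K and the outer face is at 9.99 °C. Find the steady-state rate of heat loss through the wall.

Resistance network (inner→outer):
  R_conv,in = 1/(hA) = 1/(9.47·8.08) = 0.01307 K/W
  R_plywood = L/(kA) = 0.0305/(0.122·8.08) = 0.03094 K/W
ΣR = 0.01307 + 0.03094 = 0.04401 K/W
Q = ΔT/ΣR = (20.4 °C − 9.99 °C)/0.04401 = 237 W

Q = 237 W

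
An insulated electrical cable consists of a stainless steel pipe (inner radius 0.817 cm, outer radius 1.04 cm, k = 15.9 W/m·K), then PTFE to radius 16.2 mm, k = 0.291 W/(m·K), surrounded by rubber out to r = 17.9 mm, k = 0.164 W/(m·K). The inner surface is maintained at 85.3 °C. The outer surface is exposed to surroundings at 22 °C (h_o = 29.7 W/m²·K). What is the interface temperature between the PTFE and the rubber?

Resistance network (inner→outer):
  R'_stainless steel = ln(0.0104/0.00817)/(2πk) = 0.2413/(2π·15.9) = 0.002416 m·K/W
  R'_PTFE = ln(0.0162/0.0104)/(2πk) = 0.4432/(2π·0.291) = 0.2424 m·K/W
  R'_rubber = ln(0.0179/0.0162)/(2πk) = 0.09979/(2π·0.164) = 0.09684 m·K/W
  R'_conv,out = 1/(2πr h) = 1/(2π·0.0179·29.7) = 0.2994 m·K/W
ΣR = 0.002416 + 0.2424 + 0.09684 + 0.2994 = 0.6411 m·K/W
Q' = ΔT/ΣR = (85.3 °C − 22 °C)/0.6411 = 98.74 W/m
From the inner boundary to the PTFE/rubber interface, ΣR_partial = 0.2448 m·K/W.
T_interface = T_in − Q'·ΣR_partial = 85.3 °C − (98.74)(0.2448) = 61.1 °C

T = 61.1 °C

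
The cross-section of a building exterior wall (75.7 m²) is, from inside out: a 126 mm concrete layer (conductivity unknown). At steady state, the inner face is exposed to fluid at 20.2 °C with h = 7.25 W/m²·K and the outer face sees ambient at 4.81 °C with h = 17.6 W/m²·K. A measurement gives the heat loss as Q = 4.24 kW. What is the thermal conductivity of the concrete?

k = 1.57 W/m·K

ΣR = ΔT/Q = |20.2 − 4.81|/4240 = 0.003630 K/W
Known resistances:
  R_conv,in = 1/(hA) = 1/(7.25·75.7) = 0.001822 K/W
  R_conv,out = 1/(hA) = 1/(17.6·75.7) = 7.506×10^-4 K/W
R_concrete = ΣR − ΣR_known = 0.003630 − 0.002573 = 0.001057 K/W
L/(kA) = 0.001057 ⇒ k = 0.126/(0.001057·75.7) = 1.57 W/m·K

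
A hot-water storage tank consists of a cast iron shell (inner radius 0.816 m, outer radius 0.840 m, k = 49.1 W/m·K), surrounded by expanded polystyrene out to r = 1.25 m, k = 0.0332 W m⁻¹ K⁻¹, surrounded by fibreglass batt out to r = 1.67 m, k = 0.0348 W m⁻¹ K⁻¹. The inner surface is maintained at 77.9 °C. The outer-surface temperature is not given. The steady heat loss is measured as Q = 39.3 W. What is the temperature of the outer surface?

T_out = 23.0 °C

Series resistances:
  R_cast iron = (1/0.816 − 1/0.840)/(4πk) = 0.03501/(4π·49.1) = 5.675×10^-5 K/W
  R_expanded polystyrene = (1/0.840 − 1/1.25)/(4πk) = 0.3905/(4π·0.0332) = 0.9359 K/W
  R_fibreglass batt = (1/1.25 − 1/1.67)/(4πk) = 0.2012/(4π·0.0348) = 0.4601 K/W
ΣR = 1.396 K/W
ΔT = Q·ΣR = 39.3 × 1.396 = 54.86 K
Heat flows outward, so T_out = T_in − ΔT = 77.9 − 54.86 = 23.0 °C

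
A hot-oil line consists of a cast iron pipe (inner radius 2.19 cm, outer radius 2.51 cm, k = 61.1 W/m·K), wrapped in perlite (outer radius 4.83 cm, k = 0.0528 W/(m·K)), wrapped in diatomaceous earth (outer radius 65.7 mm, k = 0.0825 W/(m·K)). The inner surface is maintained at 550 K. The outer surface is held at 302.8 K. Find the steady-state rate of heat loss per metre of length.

Series thermal resistances, inner to outer:
  R'_cast iron = ln(0.0251/0.0219)/(2πk) = 0.1364/(2π·61.1) = 3.552×10^-4 m·K/W
  R'_perlite = ln(0.0483/0.0251)/(2πk) = 0.6546/(2π·0.0528) = 1.973 m·K/W
  R'_diatomaceous earth = ln(0.0657/0.0483)/(2πk) = 0.3077/(2π·0.0825) = 0.5935 m·K/W
ΣR = 3.552×10^-4 + 1.973 + 0.5935 = 2.567 m·K/W
Q' = ΔT/ΣR = (550 K − 302.8 K)/2.567 = 96.3 W/m

Q' = 96.3 W/m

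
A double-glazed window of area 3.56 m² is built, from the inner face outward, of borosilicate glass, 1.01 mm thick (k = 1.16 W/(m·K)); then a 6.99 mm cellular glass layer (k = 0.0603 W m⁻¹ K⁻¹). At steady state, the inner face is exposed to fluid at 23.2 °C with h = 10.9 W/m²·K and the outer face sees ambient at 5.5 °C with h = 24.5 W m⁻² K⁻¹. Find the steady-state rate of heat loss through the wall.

Resistance network (inner→outer):
  R_conv,in = 1/(hA) = 1/(10.9·3.56) = 0.02577 K/W
  R_borosilicate glass = L/(kA) = 0.00101/(1.16·3.56) = 2.446×10^-4 K/W
  R_cellular glass = L/(kA) = 0.00699/(0.0603·3.56) = 0.03256 K/W
  R_conv,out = 1/(hA) = 1/(24.5·3.56) = 0.01147 K/W
ΣR = 0.02577 + 2.446×10^-4 + 0.03256 + 0.01147 = 0.07004 K/W
Q = ΔT/ΣR = (23.2 °C − 5.5 °C)/0.07004 = 253 W

Q = 253 W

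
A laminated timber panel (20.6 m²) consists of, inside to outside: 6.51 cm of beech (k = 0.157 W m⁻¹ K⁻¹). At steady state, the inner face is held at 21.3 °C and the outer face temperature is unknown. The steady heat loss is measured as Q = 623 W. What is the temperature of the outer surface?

Sum the resistances:
  R_beech = L/(kA) = 0.0651/(0.157·20.6) = 0.02013 K/W
ΣR = 0.02013 K/W
ΔT = Q·ΣR = 623 × 0.02013 = 12.54 K
Heat flows outward, so T_out = T_in − ΔT = 21.3 − 12.54 = 8.76 °C

T_out = 8.76 °C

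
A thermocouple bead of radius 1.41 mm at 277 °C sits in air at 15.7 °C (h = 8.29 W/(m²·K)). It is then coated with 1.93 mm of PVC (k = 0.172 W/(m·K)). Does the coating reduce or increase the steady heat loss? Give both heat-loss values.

Critical radius for a sphere: r_cr = 2k/h = 0.0415 m = 4.15 cm.
Outer radius after coating: r₂ = 0.00141 + 0.00193 = 0.00334 m.
Since r₁ < r_cr and r₂ ≤ r_cr, the coating moves toward the maximum at r_cr — heat loss rises.
Bare: R = 1/(4πr₁²h) = 4828 K/W; Q = 261.3/4828 = 0.0541 W.
Coated: R = R_cond + R_conv = 1050 K/W; Q = 261.3/1050 = 0.249 W.

increases: 0.0541 → 0.249 W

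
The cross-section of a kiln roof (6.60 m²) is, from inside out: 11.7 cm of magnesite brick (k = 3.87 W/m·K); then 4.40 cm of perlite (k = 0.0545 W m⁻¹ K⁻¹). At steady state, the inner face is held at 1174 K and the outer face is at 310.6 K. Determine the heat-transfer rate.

Q = 6.80 kW

Treat each layer as a resistance in series:
  R_magnesite brick = L/(kA) = 0.117/(3.87·6.60) = 0.004581 K/W
  R_perlite = L/(kA) = 0.0440/(0.0545·6.60) = 0.1223 K/W
ΣR = 0.004581 + 0.1223 = 0.1269 K/W
Q = ΔT/ΣR = (1174 K − 310.6 K)/0.1269 = 6800 W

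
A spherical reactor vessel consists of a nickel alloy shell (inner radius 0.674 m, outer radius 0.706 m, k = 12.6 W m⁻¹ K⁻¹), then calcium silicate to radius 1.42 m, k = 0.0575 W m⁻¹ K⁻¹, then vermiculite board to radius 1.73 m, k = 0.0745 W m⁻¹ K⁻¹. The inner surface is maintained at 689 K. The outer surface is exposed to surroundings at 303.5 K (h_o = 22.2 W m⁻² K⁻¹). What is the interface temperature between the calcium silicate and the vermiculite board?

T = 350.2 K

Series thermal resistances, inner to outer:
  R_nickel alloy = (1/0.674 − 1/0.706)/(4πk) = 0.06725/(4π·12.6) = 4.247×10^-4 K/W
  R_calcium silicate = (1/0.706 − 1/1.42)/(4πk) = 0.7122/(4π·0.0575) = 0.9857 K/W
  R_vermiculite board = (1/1.42 − 1/1.73)/(4πk) = 0.1262/(4π·0.0745) = 0.1348 K/W
  R_conv,out = 1/(4πr²h) = 1/(4π·1.73²·22.2) = 0.001198 K/W
ΣR = 4.247×10^-4 + 0.9857 + 0.1348 + 0.001198 = 1.122 K/W
Q = ΔT/ΣR = (689 K − 303.5 K)/1.122 = 343.6 W
From the inner boundary to the calcium silicate/vermiculite board interface, ΣR_partial = 0.9861 K/W.
T_interface = T_in − Q·ΣR_partial = 689 K − (343.6)(0.9861) = 350.2 K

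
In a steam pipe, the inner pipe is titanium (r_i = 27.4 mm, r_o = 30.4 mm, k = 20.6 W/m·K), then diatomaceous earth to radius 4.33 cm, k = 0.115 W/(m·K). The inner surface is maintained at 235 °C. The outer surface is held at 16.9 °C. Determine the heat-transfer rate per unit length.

Q' = 445 W/m

Series thermal resistances, inner to outer:
  R'_titanium = ln(0.0304/0.0274)/(2πk) = 0.1039/(2π·20.6) = 8.027×10^-4 m·K/W
  R'_diatomaceous earth = ln(0.0433/0.0304)/(2πk) = 0.3537/(2π·0.115) = 0.4895 m·K/W
ΣR = 8.027×10^-4 + 0.4895 = 0.4903 m·K/W
Q' = ΔT/ΣR = (235 °C − 16.9 °C)/0.4903 = 445 W/m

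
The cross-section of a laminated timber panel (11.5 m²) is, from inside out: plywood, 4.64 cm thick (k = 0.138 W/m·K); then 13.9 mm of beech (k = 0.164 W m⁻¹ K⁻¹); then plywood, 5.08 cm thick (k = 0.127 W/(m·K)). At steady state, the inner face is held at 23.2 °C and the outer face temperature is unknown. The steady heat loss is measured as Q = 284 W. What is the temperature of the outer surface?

T_out = 2.93 °C

Sum the resistances:
  R_plywood = L/(kA) = 0.0464/(0.138·11.5) = 0.02924 K/W
  R_beech = L/(kA) = 0.0139/(0.164·11.5) = 0.007370 K/W
  R_plywood = L/(kA) = 0.0508/(0.127·11.5) = 0.03478 K/W
ΣR = 0.07139 K/W
ΔT = Q·ΣR = 284 × 0.07139 = 20.27 K
Heat flows outward, so T_out = T_in − ΔT = 23.2 − 20.27 = 2.93 °C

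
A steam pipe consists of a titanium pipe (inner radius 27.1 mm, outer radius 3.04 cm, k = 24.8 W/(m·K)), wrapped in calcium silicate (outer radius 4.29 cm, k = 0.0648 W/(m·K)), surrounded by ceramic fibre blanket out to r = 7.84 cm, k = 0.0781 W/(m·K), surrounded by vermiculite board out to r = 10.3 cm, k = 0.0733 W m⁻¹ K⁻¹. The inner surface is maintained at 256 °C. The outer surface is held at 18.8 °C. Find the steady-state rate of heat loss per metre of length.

Series thermal resistances, inner to outer:
  R'_titanium = ln(0.0304/0.0271)/(2πk) = 0.1149/(2π·24.8) = 7.374×10^-4 m·K/W
  R'_calcium silicate = ln(0.0429/0.0304)/(2πk) = 0.3444/(2π·0.0648) = 0.8460 m·K/W
  R'_ceramic fibre blanket = ln(0.0784/0.0429)/(2πk) = 0.6030/(2π·0.0781) = 1.229 m·K/W
  R'_vermiculite board = ln(0.103/0.0784)/(2πk) = 0.2729/(2π·0.0733) = 0.5926 m·K/W
ΣR = 7.374×10^-4 + 0.8460 + 1.229 + 0.5926 = 2.668 m·K/W
Q' = ΔT/ΣR = (256 °C − 18.8 °C)/2.668 = 88.9 W/m

Q' = 88.9 W/m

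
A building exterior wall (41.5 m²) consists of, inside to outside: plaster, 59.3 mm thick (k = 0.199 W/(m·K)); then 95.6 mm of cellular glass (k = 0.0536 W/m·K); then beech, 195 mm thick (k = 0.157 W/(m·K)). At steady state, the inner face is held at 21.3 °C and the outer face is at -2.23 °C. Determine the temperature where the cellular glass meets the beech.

T = 6.56 °C

Treat each layer as a resistance in series:
  R_plaster = L/(kA) = 0.0593/(0.199·41.5) = 0.007180 K/W
  R_cellular glass = L/(kA) = 0.0956/(0.0536·41.5) = 0.04298 K/W
  R_beech = L/(kA) = 0.195/(0.157·41.5) = 0.02993 K/W
ΣR = 0.007180 + 0.04298 + 0.02993 = 0.08009 K/W
Q = ΔT/ΣR = (21.3 °C − -2.23 °C)/0.08009 = 293.8 W
From the inner boundary to the cellular glass/beech interface, ΣR_partial = 0.05016 K/W.
T_interface = T_in − Q·ΣR_partial = 21.3 °C − (293.8)(0.05016) = 6.56 °C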